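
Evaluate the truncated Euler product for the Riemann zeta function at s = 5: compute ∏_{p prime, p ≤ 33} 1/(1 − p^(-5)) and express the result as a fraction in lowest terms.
∏ = 1910589921595024369341325427716514697147265/1842548811291065574051999987500114856101888

The primes p ≤ 33 are [2, 3, 5, 7, 11, 13, 17, 19, 23, 29, 31]. For each prime, (1 − 1/p^5)^(-1) = p^5 / (p^5 − 1). The product is (1 − 1/2^5)^(-1), (1 − 1/3^5)^(-1), (1 − 1/5^5)^(-1), (1 − 1/7^5)^(-1), (1 − 1/11^5)^(-1), (1 − 1/13^5)^(-1), (1 − 1/17^5)^(-1), (1 − 1/19^5)^(-1), (1 − 1/23^5)^(-1), (1 − 1/29^5)^(-1), (1 − 1/31^5)^(-1) = ∏ p^5 / (p^5 − 1) = 1910589921595024369341325427716514697147265/1842548811291065574051999987500114856101888.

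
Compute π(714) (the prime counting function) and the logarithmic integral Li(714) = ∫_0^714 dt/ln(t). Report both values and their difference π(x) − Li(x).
π(714) = 127;  Li(714) ≈ 135.22;  π(x) − Li(x) ≈ -8.22.

Direct count of primes ≤ 714 gives π(714) = 127. Numerical evaluation of the logarithmic integral gives Li(714) ≈ 135.22. The difference π(x) − Li(x) ≈ -8.22 is typically negative for small/moderate x (Li(x) overestimates), though Littlewood's theorem shows this sign changes infinitely often.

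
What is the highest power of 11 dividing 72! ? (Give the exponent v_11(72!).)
v_11(72!) = 6

Legendre's formula: v_p(n!) = Σ_{k ≥ 1} ⌊n / p^k⌋. For p = 11, n = 72, the terms are:
  ⌊72/11^1⌋ = ⌊72/11⌋ = 6
(the next term ⌊72/11^2⌋ = 0, terminating the sum). Summing: v_11(72!) = 6 = 6.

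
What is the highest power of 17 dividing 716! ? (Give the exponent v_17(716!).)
v_17(716!) = 44

Legendre's formula: v_p(n!) = Σ_{k ≥ 1} ⌊n / p^k⌋. For p = 17, n = 716, the terms are:
  ⌊716/17^1⌋ = ⌊716/17⌋ = 42
  ⌊716/17^2⌋ = ⌊716/289⌋ = 2
(the next term ⌊716/17^3⌋ = 0, terminating the sum). Summing: v_17(716!) = 42 + 2 = 44.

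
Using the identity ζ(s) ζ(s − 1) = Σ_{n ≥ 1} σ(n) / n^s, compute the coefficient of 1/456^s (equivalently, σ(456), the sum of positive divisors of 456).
σ(456) = 1200

In the product (Σ m^0/m^s)(Σ k / k^s) = Σ (Σ_{d | n} d) / n^s, the coefficient of 1/n^s is σ(n) = Σ_{d | n} d. For n = 456, divisors are [1, 2, 3, 4, 6, 8, 12, 19, 24, 38, 57, 76, 114, 152, 228, 456]; summing: σ(456) = 1200.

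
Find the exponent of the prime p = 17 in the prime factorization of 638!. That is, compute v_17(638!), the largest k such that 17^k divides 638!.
v_17(638!) = 39

Legendre's formula: v_p(n!) = Σ_{k ≥ 1} ⌊n / p^k⌋. For p = 17, n = 638, the terms are:
  ⌊638/17^1⌋ = ⌊638/17⌋ = 37
  ⌊638/17^2⌋ = ⌊638/289⌋ = 2
(the next term ⌊638/17^3⌋ = 0, terminating the sum). Summing: v_17(638!) = 37 + 2 = 39.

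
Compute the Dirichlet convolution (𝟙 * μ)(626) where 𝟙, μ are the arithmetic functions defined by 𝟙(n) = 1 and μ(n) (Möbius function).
(𝟙 * μ)(626) = 0

Divisors of 626: [1, 2, 313, 626]. For each d | 626:
  d = 1: 𝟙(1) · μ(626/1) = 1 · 1 = 1
  d = 2: 𝟙(2) · μ(626/2) = 1 · -1 = -1
  d = 313: 𝟙(313) · μ(626/313) = 1 · -1 = -1
  d = 626: 𝟙(626) · μ(626/626) = 1 · 1 = 1
Summing: (𝟙 * μ)(626) = 1 + -1 + -1 + 1 = 0.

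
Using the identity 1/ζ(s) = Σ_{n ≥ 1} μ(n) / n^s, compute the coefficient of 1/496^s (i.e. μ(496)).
μ(496) = 0

Factor n = 496 = 2^4 · 31. μ(n) = 0 if any exponent ≥ 2 (not squarefree); otherwise μ(n) = (−1)^{ω(n)} where ω(n) is the number of distinct prime factors. Applying: μ(496) = 0.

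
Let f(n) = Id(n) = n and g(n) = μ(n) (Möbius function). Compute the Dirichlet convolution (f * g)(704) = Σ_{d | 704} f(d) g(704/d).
(Id * μ)(704) = 320

Divisors of 704: [1, 2, 4, 8, 11, 16, 22, 32, 44, 64, 88, 176, 352, 704]. For each d | 704:
  d = 1: Id(1) · μ(704/1) = 1 · 0 = 0
  d = 2: Id(2) · μ(704/2) = 2 · 0 = 0
  d = 4: Id(4) · μ(704/4) = 4 · 0 = 0
  d = 8: Id(8) · μ(704/8) = 8 · 0 = 0
  d = 11: Id(11) · μ(704/11) = 11 · 0 = 0
  d = 16: Id(16) · μ(704/16) = 16 · 0 = 0
  d = 22: Id(22) · μ(704/22) = 22 · 0 = 0
  d = 32: Id(32) · μ(704/32) = 32 · 1 = 32
  d = 44: Id(44) · μ(704/44) = 44 · 0 = 0
  d = 64: Id(64) · μ(704/64) = 64 · -1 = -64
  d = 88: Id(88) · μ(704/88) = 88 · 0 = 0
  d = 176: Id(176) · μ(704/176) = 176 · 0 = 0
  d = 352: Id(352) · μ(704/352) = 352 · -1 = -352
  d = 704: Id(704) · μ(704/704) = 704 · 1 = 704
Summing: (Id * μ)(704) = 0 + 0 + 0 + 0 + 0 + 0 + 0 + 32 + 0 + -64 + 0 + 0 + -352 + 704 = 320.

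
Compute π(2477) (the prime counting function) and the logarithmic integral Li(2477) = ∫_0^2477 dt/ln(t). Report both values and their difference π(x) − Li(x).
π(2477) = 367;  Li(2477) ≈ 376.67;  π(x) − Li(x) ≈ -9.67.

Direct count of primes ≤ 2477 gives π(2477) = 367. Numerical evaluation of the logarithmic integral gives Li(2477) ≈ 376.67. The difference π(x) − Li(x) ≈ -9.67 is typically negative for small/moderate x (Li(x) overestimates), though Littlewood's theorem shows this sign changes infinitely often.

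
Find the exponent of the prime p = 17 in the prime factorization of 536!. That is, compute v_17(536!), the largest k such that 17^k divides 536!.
v_17(536!) = 32

Legendre's formula: v_p(n!) = Σ_{k ≥ 1} ⌊n / p^k⌋. For p = 17, n = 536, the terms are:
  ⌊536/17^1⌋ = ⌊536/17⌋ = 31
  ⌊536/17^2⌋ = ⌊536/289⌋ = 1
(the next term ⌊536/17^3⌋ = 0, terminating the sum). Summing: v_17(536!) = 31 + 1 = 32.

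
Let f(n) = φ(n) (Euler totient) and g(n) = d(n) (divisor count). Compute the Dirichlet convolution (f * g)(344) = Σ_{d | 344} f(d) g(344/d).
(φ * d)(344) = 660

Divisors of 344: [1, 2, 4, 8, 43, 86, 172, 344]. For each d | 344:
  d = 1: φ(1) · d(344/1) = 1 · 8 = 8
  d = 2: φ(2) · d(344/2) = 1 · 6 = 6
  d = 4: φ(4) · d(344/4) = 2 · 4 = 8
  d = 8: φ(8) · d(344/8) = 4 · 2 = 8
  d = 43: φ(43) · d(344/43) = 42 · 4 = 168
  d = 86: φ(86) · d(344/86) = 42 · 3 = 126
  d = 172: φ(172) · d(344/172) = 84 · 2 = 168
  d = 344: φ(344) · d(344/344) = 168 · 1 = 168
Summing: (φ * d)(344) = 8 + 6 + 8 + 8 + 168 + 126 + 168 + 168 = 660.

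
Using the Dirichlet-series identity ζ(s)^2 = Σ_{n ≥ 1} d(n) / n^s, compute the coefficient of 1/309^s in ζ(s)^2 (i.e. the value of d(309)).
d(309) = 4

ζ(s)^2 = (Σ 1/m^s)(Σ 1/k^s). The coefficient of 1/n^s in the product is the number of ordered pairs (m, k) with mk = n, which equals d(n). For n = 309, divisors are [1, 3, 103, 309], so d(309) = 4.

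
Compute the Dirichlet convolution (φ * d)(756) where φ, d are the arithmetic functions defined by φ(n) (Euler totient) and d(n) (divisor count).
(φ * d)(756) = 2240

Divisors of 756: [1, 2, 3, 4, 6, 7, 9, 12, 14, 18, 21, 27, 28, 36, 42, 54, 63, 84, 108, 126, 189, 252, 378, 756]. For each d | 756:
  d = 1: φ(1) · d(756/1) = 1 · 24 = 24
  d = 2: φ(2) · d(756/2) = 1 · 16 = 16
  d = 3: φ(3) · d(756/3) = 2 · 18 = 36
  d = 4: φ(4) · d(756/4) = 2 · 8 = 16
  d = 6: φ(6) · d(756/6) = 2 · 12 = 24
  d = 7: φ(7) · d(756/7) = 6 · 12 = 72
  d = 9: φ(9) · d(756/9) = 6 · 12 = 72
  d = 12: φ(12) · d(756/12) = 4 · 6 = 24
  d = 14: φ(14) · d(756/14) = 6 · 8 = 48
  d = 18: φ(18) · d(756/18) = 6 · 8 = 48
  d = 21: φ(21) · d(756/21) = 12 · 9 = 108
  d = 27: φ(27) · d(756/27) = 18 · 6 = 108
  d = 28: φ(28) · d(756/28) = 12 · 4 = 48
  d = 36: φ(36) · d(756/36) = 12 · 4 = 48
  d = 42: φ(42) · d(756/42) = 12 · 6 = 72
  d = 54: φ(54) · d(756/54) = 18 · 4 = 72
  d = 63: φ(63) · d(756/63) = 36 · 6 = 216
  d = 84: φ(84) · d(756/84) = 24 · 3 = 72
  d = 108: φ(108) · d(756/108) = 36 · 2 = 72
  d = 126: φ(126) · d(756/126) = 36 · 4 = 144
  d = 189: φ(189) · d(756/189) = 108 · 3 = 324
  d = 252: φ(252) · d(756/252) = 72 · 2 = 144
  d = 378: φ(378) · d(756/378) = 108 · 2 = 216
  d = 756: φ(756) · d(756/756) = 216 · 1 = 216
Summing: (φ * d)(756) = 24 + 16 + 36 + 16 + 24 + 72 + 72 + 24 + 48 + 48 + 108 + 108 + 48 + 48 + 72 + 72 + 216 + 72 + 72 + 144 + 324 + 144 + 216 + 216 = 2240.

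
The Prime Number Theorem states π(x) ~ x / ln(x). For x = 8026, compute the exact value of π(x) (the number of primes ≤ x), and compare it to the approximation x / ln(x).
π(8026) = 1010;  x/ln(x) ≈ 892.73;  relative error ≈ 11.61%.

Directly count primes up to 8026: π(8026) = 1010. The PNT approximation gives 8026/ln(8026) ≈ 8026/8.99044 ≈ 892.73. Relative error (π(x) − x/ln(x)) / π(x) ≈ 11.61%; the approximation is known to undercount slightly (Li(x) is a better estimate).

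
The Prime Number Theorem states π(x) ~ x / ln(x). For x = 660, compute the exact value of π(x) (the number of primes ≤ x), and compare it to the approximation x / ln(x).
π(660) = 120;  x/ln(x) ≈ 101.66;  relative error ≈ 15.28%.

Directly count primes up to 660: π(660) = 120. The PNT approximation gives 660/ln(660) ≈ 660/6.49224 ≈ 101.66. Relative error (π(x) − x/ln(x)) / π(x) ≈ 15.28%; the approximation is known to undercount slightly (Li(x) is a better estimate).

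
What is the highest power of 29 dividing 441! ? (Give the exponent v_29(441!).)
v_29(441!) = 15

Legendre's formula: v_p(n!) = Σ_{k ≥ 1} ⌊n / p^k⌋. For p = 29, n = 441, the terms are:
  ⌊441/29^1⌋ = ⌊441/29⌋ = 15
(the next term ⌊441/29^2⌋ = 0, terminating the sum). Summing: v_29(441!) = 15 = 15.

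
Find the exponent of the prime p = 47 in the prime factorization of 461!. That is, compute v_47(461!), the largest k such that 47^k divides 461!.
v_47(461!) = 9

Legendre's formula: v_p(n!) = Σ_{k ≥ 1} ⌊n / p^k⌋. For p = 47, n = 461, the terms are:
  ⌊461/47^1⌋ = ⌊461/47⌋ = 9
(the next term ⌊461/47^2⌋ = 0, terminating the sum). Summing: v_47(461!) = 9 = 9.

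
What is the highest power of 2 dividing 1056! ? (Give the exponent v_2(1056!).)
v_2(1056!) = 1054

Legendre's formula: v_p(n!) = Σ_{k ≥ 1} ⌊n / p^k⌋. For p = 2, n = 1056, the terms are:
  ⌊1056/2^1⌋ = ⌊1056/2⌋ = 528
  ⌊1056/2^2⌋ = ⌊1056/4⌋ = 264
  ⌊1056/2^3⌋ = ⌊1056/8⌋ = 132
  ⌊1056/2^4⌋ = ⌊1056/16⌋ = 66
  ⌊1056/2^5⌋ = ⌊1056/32⌋ = 33
  ⌊1056/2^6⌋ = ⌊1056/64⌋ = 16
  ⌊1056/2^7⌋ = ⌊1056/128⌋ = 8
  ⌊1056/2^8⌋ = ⌊1056/256⌋ = 4
  ⌊1056/2^9⌋ = ⌊1056/512⌋ = 2
  ⌊1056/2^10⌋ = ⌊1056/1024⌋ = 1
(the next term ⌊1056/2^11⌋ = 0, terminating the sum). Summing: v_2(1056!) = 528 + 264 + 132 + 66 + 33 + 16 + 8 + 4 + 2 + 1 = 1054.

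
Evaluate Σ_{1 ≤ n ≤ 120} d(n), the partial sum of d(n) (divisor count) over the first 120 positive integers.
Σ_{n ≤ 120} d(n) = 602

Compute d(n) for each 1 ≤ n ≤ 120: d(1) = 1, d(2) = 2, d(3) = 2, d(4) = 3, d(5) = 2, d(6) = 4, d(7) = 2, d(8) = 4, d(9) = 3, d(10) = 4, d(11) = 2, d(12) = 6, d(13) = 2, d(14) = 4, d(15) = 4, d(16) = 5, d(17) = 2, d(18) = 6, d(19) = 2, d(20) = 6, d(21) = 4, d(22) = 4, d(23) = 2, d(24) = 8, d(25) = 3, d(26) = 4, d(27) = 4, d(28) = 6, d(29) = 2, d(30) = 8, d(31) = 2, d(32) = 6, d(33) = 4, d(34) = 4, d(35) = 4, d(36) = 9, d(37) = 2, d(38) = 4, d(39) = 4, d(40) = 8, d(41) = 2, d(42) = 8, d(43) = 2, d(44) = 6, d(45) = 6, d(46) = 4, d(47) = 2, d(48) = 10, d(49) = 3, d(50) = 6, d(51) = 4, d(52) = 6, d(53) = 2, d(54) = 8, d(55) = 4, d(56) = 8, d(57) = 4, d(58) = 4, d(59) = 2, d(60) = 12, d(61) = 2, d(62) = 4, d(63) = 6, d(64) = 7, d(65) = 4, d(66) = 8, d(67) = 2, d(68) = 6, d(69) = 4, d(70) = 8, d(71) = 2, d(72) = 12, d(73) = 2, d(74) = 4, d(75) = 6, d(76) = 6, d(77) = 4, d(78) = 8, d(79) = 2, d(80) = 10, d(81) = 5, d(82) = 4, d(83) = 2, d(84) = 12, d(85) = 4, d(86) = 4, d(87) = 4, d(88) = 8, d(89) = 2, d(90) = 12, d(91) = 4, d(92) = 6, d(93) = 4, d(94) = 4, d(95) = 4, d(96) = 12, d(97) = 2, d(98) = 6, d(99) = 6, d(100) = 9, d(101) = 2, d(102) = 8, d(103) = 2, d(104) = 8, d(105) = 8, d(106) = 4, d(107) = 2, d(108) = 12, d(109) = 2, d(110) = 8, d(111) = 4, d(112) = 10, d(113) = 2, d(114) = 8, d(115) = 4, d(116) = 6, d(117) = 6, d(118) = 4, d(119) = 4, d(120) = 16. Summing all 120 values: 602. (Dirichlet's divisor formula: Σ_{n ≤ x} d(n) = x ln(x) + (2γ − 1) x + O(√x). For x = 120, the asymptotic estimate is ≈ 593.03.)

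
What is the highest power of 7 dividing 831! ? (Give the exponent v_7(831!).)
v_7(831!) = 136

Legendre's formula: v_p(n!) = Σ_{k ≥ 1} ⌊n / p^k⌋. For p = 7, n = 831, the terms are:
  ⌊831/7^1⌋ = ⌊831/7⌋ = 118
  ⌊831/7^2⌋ = ⌊831/49⌋ = 16
  ⌊831/7^3⌋ = ⌊831/343⌋ = 2
(the next term ⌊831/7^4⌋ = 0, terminating the sum). Summing: v_7(831!) = 118 + 16 + 2 = 136.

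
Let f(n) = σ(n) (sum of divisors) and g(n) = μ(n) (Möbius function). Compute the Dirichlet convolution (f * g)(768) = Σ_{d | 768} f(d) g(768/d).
(σ * μ)(768) = 768

Divisors of 768: [1, 2, 3, 4, 6, 8, 12, 16, 24, 32, 48, 64, 96, 128, 192, 256, 384, 768]. For each d | 768:
  d = 1: σ(1) · μ(768/1) = 1 · 0 = 0
  d = 2: σ(2) · μ(768/2) = 3 · 0 = 0
  d = 3: σ(3) · μ(768/3) = 4 · 0 = 0
  d = 4: σ(4) · μ(768/4) = 7 · 0 = 0
  d = 6: σ(6) · μ(768/6) = 12 · 0 = 0
  d = 8: σ(8) · μ(768/8) = 15 · 0 = 0
  d = 12: σ(12) · μ(768/12) = 28 · 0 = 0
  d = 16: σ(16) · μ(768/16) = 31 · 0 = 0
  d = 24: σ(24) · μ(768/24) = 60 · 0 = 0
  d = 32: σ(32) · μ(768/32) = 63 · 0 = 0
  d = 48: σ(48) · μ(768/48) = 124 · 0 = 0
  d = 64: σ(64) · μ(768/64) = 127 · 0 = 0
  d = 96: σ(96) · μ(768/96) = 252 · 0 = 0
  d = 128: σ(128) · μ(768/128) = 255 · 1 = 255
  d = 192: σ(192) · μ(768/192) = 508 · 0 = 0
  d = 256: σ(256) · μ(768/256) = 511 · -1 = -511
  d = 384: σ(384) · μ(768/384) = 1020 · -1 = -1020
  d = 768: σ(768) · μ(768/768) = 2044 · 1 = 2044
Summing: (σ * μ)(768) = 0 + 0 + 0 + 0 + 0 + 0 + 0 + 0 + 0 + 0 + 0 + 0 + 0 + 255 + 0 + -511 + -1020 + 2044 = 768.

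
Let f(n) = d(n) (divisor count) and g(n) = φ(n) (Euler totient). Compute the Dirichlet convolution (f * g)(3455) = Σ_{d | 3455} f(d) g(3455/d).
(d * φ)(3455) = 4152

Divisors of 3455: [1, 5, 691, 3455]. For each d | 3455:
  d = 1: d(1) · φ(3455/1) = 1 · 2760 = 2760
  d = 5: d(5) · φ(3455/5) = 2 · 690 = 1380
  d = 691: d(691) · φ(3455/691) = 2 · 4 = 8
  d = 3455: d(3455) · φ(3455/3455) = 4 · 1 = 4
Summing: (d * φ)(3455) = 2760 + 1380 + 8 + 4 = 4152.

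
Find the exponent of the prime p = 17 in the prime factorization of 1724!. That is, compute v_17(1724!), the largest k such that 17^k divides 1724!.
v_17(1724!) = 106

Legendre's formula: v_p(n!) = Σ_{k ≥ 1} ⌊n / p^k⌋. For p = 17, n = 1724, the terms are:
  ⌊1724/17^1⌋ = ⌊1724/17⌋ = 101
  ⌊1724/17^2⌋ = ⌊1724/289⌋ = 5
(the next term ⌊1724/17^3⌋ = 0, terminating the sum). Summing: v_17(1724!) = 101 + 5 = 106.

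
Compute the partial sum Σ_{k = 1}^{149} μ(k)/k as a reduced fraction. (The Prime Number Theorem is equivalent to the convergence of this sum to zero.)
Σ μ(k)/k = 6595680120984975873251486071642506311068428581824310097/497394116979759773352958578871947022849194621108954843470

Values of μ(k) for 1 ≤ k ≤ 149: μ(1) = 1, μ(2) = -1, μ(3) = -1, μ(5) = -1, μ(6) = 1, μ(7) = -1, μ(10) = 1, μ(11) = -1, μ(13) = -1, μ(14) = 1, μ(15) = 1, μ(17) = -1, μ(19) = -1, μ(21) = 1, μ(22) = 1, μ(23) = -1, μ(26) = 1, μ(29) = -1, μ(30) = -1, μ(31) = -1, μ(33) = 1, μ(34) = 1, μ(35) = 1, μ(37) = -1, μ(38) = 1, μ(39) = 1, μ(41) = -1, μ(42) = -1, μ(43) = -1, μ(46) = 1, μ(47) = -1, μ(51) = 1, μ(53) = -1, μ(55) = 1, μ(57) = 1, μ(58) = 1, μ(59) = -1, μ(61) = -1, μ(62) = 1, μ(65) = 1, μ(66) = -1, μ(67) = -1, μ(69) = 1, μ(70) = -1, μ(71) = -1, μ(73) = -1, μ(74) = 1, μ(77) = 1, μ(78) = -1, μ(79) = -1, μ(82) = 1, μ(83) = -1, μ(85) = 1, μ(86) = 1, μ(87) = 1, μ(89) = -1, μ(91) = 1, μ(93) = 1, μ(94) = 1, μ(95) = 1, μ(97) = -1, μ(101) = -1, μ(102) = -1, μ(103) = -1, μ(105) = -1, μ(106) = 1, μ(107) = -1, μ(109) = -1, μ(110) = -1, μ(111) = 1, μ(113) = -1, μ(114) = -1, μ(115) = 1, μ(118) = 1, μ(119) = 1, μ(122) = 1, μ(123) = 1, μ(127) = -1, μ(129) = 1, μ(130) = -1, μ(131) = -1, μ(133) = 1, μ(134) = 1, μ(137) = -1, μ(138) = -1, μ(139) = -1, μ(141) = 1, μ(142) = 1, μ(143) = 1, μ(145) = 1, μ(146) = 1, μ(149) = -1, with μ = 0 on non-squarefree integers. Summing μ(k)/k for k where μ(k) ≠ 0 gives 6595680120984975873251486071642506311068428581824310097/497394116979759773352958578871947022849194621108954843470 ≈ 0.0133. (PNT ⟺ this sum → 0 as n → ∞.)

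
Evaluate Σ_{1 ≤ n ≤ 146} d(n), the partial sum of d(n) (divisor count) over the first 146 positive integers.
Σ_{n ≤ 146} d(n) = 754

Compute d(n) for each 1 ≤ n ≤ 146: d(1) = 1, d(2) = 2, d(3) = 2, d(4) = 3, d(5) = 2, d(6) = 4, d(7) = 2, d(8) = 4, d(9) = 3, d(10) = 4, d(11) = 2, d(12) = 6, d(13) = 2, d(14) = 4, d(15) = 4, d(16) = 5, d(17) = 2, d(18) = 6, d(19) = 2, d(20) = 6, d(21) = 4, d(22) = 4, d(23) = 2, d(24) = 8, d(25) = 3, d(26) = 4, d(27) = 4, d(28) = 6, d(29) = 2, d(30) = 8, d(31) = 2, d(32) = 6, d(33) = 4, d(34) = 4, d(35) = 4, d(36) = 9, d(37) = 2, d(38) = 4, d(39) = 4, d(40) = 8, d(41) = 2, d(42) = 8, d(43) = 2, d(44) = 6, d(45) = 6, d(46) = 4, d(47) = 2, d(48) = 10, d(49) = 3, d(50) = 6, d(51) = 4, d(52) = 6, d(53) = 2, d(54) = 8, d(55) = 4, d(56) = 8, d(57) = 4, d(58) = 4, d(59) = 2, d(60) = 12, d(61) = 2, d(62) = 4, d(63) = 6, d(64) = 7, d(65) = 4, d(66) = 8, d(67) = 2, d(68) = 6, d(69) = 4, d(70) = 8, d(71) = 2, d(72) = 12, d(73) = 2, d(74) = 4, d(75) = 6, d(76) = 6, d(77) = 4, d(78) = 8, d(79) = 2, d(80) = 10, d(81) = 5, d(82) = 4, d(83) = 2, d(84) = 12, d(85) = 4, d(86) = 4, d(87) = 4, d(88) = 8, d(89) = 2, d(90) = 12, d(91) = 4, d(92) = 6, d(93) = 4, d(94) = 4, d(95) = 4, d(96) = 12, d(97) = 2, d(98) = 6, d(99) = 6, d(100) = 9, d(101) = 2, d(102) = 8, d(103) = 2, d(104) = 8, d(105) = 8, d(106) = 4, d(107) = 2, d(108) = 12, d(109) = 2, d(110) = 8, d(111) = 4, d(112) = 10, d(113) = 2, d(114) = 8, d(115) = 4, d(116) = 6, d(117) = 6, d(118) = 4, d(119) = 4, d(120) = 16, d(121) = 3, d(122) = 4, d(123) = 4, d(124) = 6, d(125) = 4, d(126) = 12, d(127) = 2, d(128) = 8, d(129) = 4, d(130) = 8, d(131) = 2, d(132) = 12, d(133) = 4, d(134) = 4, d(135) = 8, d(136) = 8, d(137) = 2, d(138) = 8, d(139) = 2, d(140) = 12, d(141) = 4, d(142) = 4, d(143) = 4, d(144) = 15, d(145) = 4, d(146) = 4. Summing all 146 values: 754. (Dirichlet's divisor formula: Σ_{n ≤ x} d(n) = x ln(x) + (2γ − 1) x + O(√x). For x = 146, the asymptotic estimate is ≈ 750.15.)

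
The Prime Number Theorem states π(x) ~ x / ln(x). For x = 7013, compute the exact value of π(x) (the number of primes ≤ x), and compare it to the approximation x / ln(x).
π(7013) = 902;  x/ln(x) ≈ 791.94;  relative error ≈ 12.20%.

Directly count primes up to 7013: π(7013) = 902. The PNT approximation gives 7013/ln(7013) ≈ 7013/8.85552 ≈ 791.94. Relative error (π(x) − x/ln(x)) / π(x) ≈ 12.20%; the approximation is known to undercount slightly (Li(x) is a better estimate).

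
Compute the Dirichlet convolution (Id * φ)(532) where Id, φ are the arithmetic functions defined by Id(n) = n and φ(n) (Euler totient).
(Id * φ)(532) = 3848

Divisors of 532: [1, 2, 4, 7, 14, 19, 28, 38, 76, 133, 266, 532]. For each d | 532:
  d = 1: Id(1) · φ(532/1) = 1 · 216 = 216
  d = 2: Id(2) · φ(532/2) = 2 · 108 = 216
  d = 4: Id(4) · φ(532/4) = 4 · 108 = 432
  d = 7: Id(7) · φ(532/7) = 7 · 36 = 252
  d = 14: Id(14) · φ(532/14) = 14 · 18 = 252
  d = 19: Id(19) · φ(532/19) = 19 · 12 = 228
  d = 28: Id(28) · φ(532/28) = 28 · 18 = 504
  d = 38: Id(38) · φ(532/38) = 38 · 6 = 228
  d = 76: Id(76) · φ(532/76) = 76 · 6 = 456
  d = 133: Id(133) · φ(532/133) = 133 · 2 = 266
  d = 266: Id(266) · φ(532/266) = 266 · 1 = 266
  d = 532: Id(532) · φ(532/532) = 532 · 1 = 532
Summing: (Id * φ)(532) = 216 + 216 + 432 + 252 + 252 + 228 + 504 + 228 + 456 + 266 + 266 + 532 = 3848.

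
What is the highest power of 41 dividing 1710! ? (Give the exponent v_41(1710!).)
v_41(1710!) = 42

Legendre's formula: v_p(n!) = Σ_{k ≥ 1} ⌊n / p^k⌋. For p = 41, n = 1710, the terms are:
  ⌊1710/41^1⌋ = ⌊1710/41⌋ = 41
  ⌊1710/41^2⌋ = ⌊1710/1681⌋ = 1
(the next term ⌊1710/41^3⌋ = 0, terminating the sum). Summing: v_41(1710!) = 41 + 1 = 42.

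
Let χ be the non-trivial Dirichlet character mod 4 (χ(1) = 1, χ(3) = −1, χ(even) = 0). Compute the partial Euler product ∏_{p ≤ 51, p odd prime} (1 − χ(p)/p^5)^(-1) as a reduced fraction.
∏ = 7508883803148623376075754946450365737429310788606076172798130278074505/7537845509642297199917174706861149114875564283464393121061743521431552

The odd primes p ≤ 51 are [3, 5, 7, 11, 13, 17, 19, 23, 29, 31, 37, 41, 43, 47]. For each, χ(p) = 1 if p ≡ 1 mod 4, χ(p) = −1 if p ≡ 3 mod 4. Taking (1 − χ(p)/p^5)^(-1) = p^5/(p^5 − χ(p)): (1 − (-1)/3^5)^(-1) · (1 − (1)/5^5)^(-1) · (1 − (-1)/7^5)^(-1) · (1 − (-1)/11^5)^(-1) · (1 − (1)/13^5)^(-1) · (1 − (1)/17^5)^(-1) · (1 − (-1)/19^5)^(-1) · (1 − (-1)/23^5)^(-1) · (1 − (1)/29^5)^(-1) · (1 − (-1)/31^5)^(-1) · (1 − (1)/37^5)^(-1) · (1 − (1)/41^5)^(-1) · (1 − (-1)/43^5)^(-1) · (1 − (-1)/47^5)^(-1) = 7508883803148623376075754946450365737429310788606076172798130278074505/7537845509642297199917174706861149114875564283464393121061743521431552.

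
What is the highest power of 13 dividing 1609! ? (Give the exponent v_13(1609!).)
v_13(1609!) = 132

Legendre's formula: v_p(n!) = Σ_{k ≥ 1} ⌊n / p^k⌋. For p = 13, n = 1609, the terms are:
  ⌊1609/13^1⌋ = ⌊1609/13⌋ = 123
  ⌊1609/13^2⌋ = ⌊1609/169⌋ = 9
(the next term ⌊1609/13^3⌋ = 0, terminating the sum). Summing: v_13(1609!) = 123 + 9 = 132.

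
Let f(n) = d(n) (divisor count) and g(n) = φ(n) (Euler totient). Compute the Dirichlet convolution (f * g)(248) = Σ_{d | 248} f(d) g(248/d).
(d * φ)(248) = 480

Divisors of 248: [1, 2, 4, 8, 31, 62, 124, 248]. For each d | 248:
  d = 1: d(1) · φ(248/1) = 1 · 120 = 120
  d = 2: d(2) · φ(248/2) = 2 · 60 = 120
  d = 4: d(4) · φ(248/4) = 3 · 30 = 90
  d = 8: d(8) · φ(248/8) = 4 · 30 = 120
  d = 31: d(31) · φ(248/31) = 2 · 4 = 8
  d = 62: d(62) · φ(248/62) = 4 · 2 = 8
  d = 124: d(124) · φ(248/124) = 6 · 1 = 6
  d = 248: d(248) · φ(248/248) = 8 · 1 = 8
Summing: (d * φ)(248) = 120 + 120 + 90 + 120 + 8 + 8 + 6 + 8 = 480.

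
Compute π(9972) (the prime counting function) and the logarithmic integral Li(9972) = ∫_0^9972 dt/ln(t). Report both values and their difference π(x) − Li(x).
π(9972) = 1228;  Li(9972) ≈ 1243.10;  π(x) − Li(x) ≈ -15.10.

Direct count of primes ≤ 9972 gives π(9972) = 1228. Numerical evaluation of the logarithmic integral gives Li(9972) ≈ 1243.10. The difference π(x) − Li(x) ≈ -15.10 is typically negative for small/moderate x (Li(x) overestimates), though Littlewood's theorem shows this sign changes infinitely often.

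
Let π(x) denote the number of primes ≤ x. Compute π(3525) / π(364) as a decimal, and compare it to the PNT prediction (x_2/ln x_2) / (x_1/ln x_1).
π(3525)/π(364) = 491/72 ≈ 6.8194;  PNT prediction ≈ 6.9920.

π(364) = 72 and π(3525) = 491, so π(3525)/π(364) ≈ 6.8194. The PNT-predicted ratio is (3525/ln(3525)) / (364/ln(364)) ≈ 6.9920. The two agree to within a few percent, as expected.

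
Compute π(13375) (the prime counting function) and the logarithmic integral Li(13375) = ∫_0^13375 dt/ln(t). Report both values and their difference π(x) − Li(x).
π(13375) = 1586;  Li(13375) ≈ 1606.64;  π(x) − Li(x) ≈ -20.64.

Direct count of primes ≤ 13375 gives π(13375) = 1586. Numerical evaluation of the logarithmic integral gives Li(13375) ≈ 1606.64. The difference π(x) − Li(x) ≈ -20.64 is typically negative for small/moderate x (Li(x) overestimates), though Littlewood's theorem shows this sign changes infinitely often.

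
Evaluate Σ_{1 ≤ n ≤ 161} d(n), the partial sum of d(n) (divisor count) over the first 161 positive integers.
Σ_{n ≤ 161} d(n) = 846

Compute d(n) for each 1 ≤ n ≤ 161: d(1) = 1, d(2) = 2, d(3) = 2, d(4) = 3, d(5) = 2, d(6) = 4, d(7) = 2, d(8) = 4, d(9) = 3, d(10) = 4, d(11) = 2, d(12) = 6, d(13) = 2, d(14) = 4, d(15) = 4, d(16) = 5, d(17) = 2, d(18) = 6, d(19) = 2, d(20) = 6, d(21) = 4, d(22) = 4, d(23) = 2, d(24) = 8, d(25) = 3, d(26) = 4, d(27) = 4, d(28) = 6, d(29) = 2, d(30) = 8, d(31) = 2, d(32) = 6, d(33) = 4, d(34) = 4, d(35) = 4, d(36) = 9, d(37) = 2, d(38) = 4, d(39) = 4, d(40) = 8, d(41) = 2, d(42) = 8, d(43) = 2, d(44) = 6, d(45) = 6, d(46) = 4, d(47) = 2, d(48) = 10, d(49) = 3, d(50) = 6, d(51) = 4, d(52) = 6, d(53) = 2, d(54) = 8, d(55) = 4, d(56) = 8, d(57) = 4, d(58) = 4, d(59) = 2, d(60) = 12, d(61) = 2, d(62) = 4, d(63) = 6, d(64) = 7, d(65) = 4, d(66) = 8, d(67) = 2, d(68) = 6, d(69) = 4, d(70) = 8, d(71) = 2, d(72) = 12, d(73) = 2, d(74) = 4, d(75) = 6, d(76) = 6, d(77) = 4, d(78) = 8, d(79) = 2, d(80) = 10, d(81) = 5, d(82) = 4, d(83) = 2, d(84) = 12, d(85) = 4, d(86) = 4, d(87) = 4, d(88) = 8, d(89) = 2, d(90) = 12, d(91) = 4, d(92) = 6, d(93) = 4, d(94) = 4, d(95) = 4, d(96) = 12, d(97) = 2, d(98) = 6, d(99) = 6, d(100) = 9, d(101) = 2, d(102) = 8, d(103) = 2, d(104) = 8, d(105) = 8, d(106) = 4, d(107) = 2, d(108) = 12, d(109) = 2, d(110) = 8, d(111) = 4, d(112) = 10, d(113) = 2, d(114) = 8, d(115) = 4, d(116) = 6, d(117) = 6, d(118) = 4, d(119) = 4, d(120) = 16, d(121) = 3, d(122) = 4, d(123) = 4, d(124) = 6, d(125) = 4, d(126) = 12, d(127) = 2, d(128) = 8, d(129) = 4, d(130) = 8, d(131) = 2, d(132) = 12, d(133) = 4, d(134) = 4, d(135) = 8, d(136) = 8, d(137) = 2, d(138) = 8, d(139) = 2, d(140) = 12, d(141) = 4, d(142) = 4, d(143) = 4, d(144) = 15, d(145) = 4, d(146) = 4, d(147) = 6, d(148) = 6, d(149) = 2, d(150) = 12, d(151) = 2, d(152) = 8, d(153) = 6, d(154) = 8, d(155) = 4, d(156) = 12, d(157) = 2, d(158) = 4, d(159) = 4, d(160) = 12, d(161) = 4. Summing all 161 values: 846. (Dirichlet's divisor formula: Σ_{n ≤ x} d(n) = x ln(x) + (2γ − 1) x + O(√x). For x = 161, the asymptotic estimate is ≈ 842.97.)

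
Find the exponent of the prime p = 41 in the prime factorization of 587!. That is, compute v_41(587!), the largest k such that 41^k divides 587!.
v_41(587!) = 14

Legendre's formula: v_p(n!) = Σ_{k ≥ 1} ⌊n / p^k⌋. For p = 41, n = 587, the terms are:
  ⌊587/41^1⌋ = ⌊587/41⌋ = 14
(the next term ⌊587/41^2⌋ = 0, terminating the sum). Summing: v_41(587!) = 14 = 14.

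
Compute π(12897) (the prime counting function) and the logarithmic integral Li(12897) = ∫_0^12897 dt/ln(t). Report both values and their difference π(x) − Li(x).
π(12897) = 1534;  Li(12897) ≈ 1556.23;  π(x) − Li(x) ≈ -22.23.

Direct count of primes ≤ 12897 gives π(12897) = 1534. Numerical evaluation of the logarithmic integral gives Li(12897) ≈ 1556.23. The difference π(x) − Li(x) ≈ -22.23 is typically negative for small/moderate x (Li(x) overestimates), though Littlewood's theorem shows this sign changes infinitely often.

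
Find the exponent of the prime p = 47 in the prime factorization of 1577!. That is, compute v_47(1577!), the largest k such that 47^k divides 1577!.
v_47(1577!) = 33

Legendre's formula: v_p(n!) = Σ_{k ≥ 1} ⌊n / p^k⌋. For p = 47, n = 1577, the terms are:
  ⌊1577/47^1⌋ = ⌊1577/47⌋ = 33
(the next term ⌊1577/47^2⌋ = 0, terminating the sum). Summing: v_47(1577!) = 33 = 33.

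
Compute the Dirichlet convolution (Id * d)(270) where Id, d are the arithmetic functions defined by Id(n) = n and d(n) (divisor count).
(Id * d)(270) = 1624

Divisors of 270: [1, 2, 3, 5, 6, 9, 10, 15, 18, 27, 30, 45, 54, 90, 135, 270]. For each d | 270:
  d = 1: Id(1) · d(270/1) = 1 · 16 = 16
  d = 2: Id(2) · d(270/2) = 2 · 8 = 16
  d = 3: Id(3) · d(270/3) = 3 · 12 = 36
  d = 5: Id(5) · d(270/5) = 5 · 8 = 40
  d = 6: Id(6) · d(270/6) = 6 · 6 = 36
  d = 9: Id(9) · d(270/9) = 9 · 8 = 72
  d = 10: Id(10) · d(270/10) = 10 · 4 = 40
  d = 15: Id(15) · d(270/15) = 15 · 6 = 90
  d = 18: Id(18) · d(270/18) = 18 · 4 = 72
  d = 27: Id(27) · d(270/27) = 27 · 4 = 108
  d = 30: Id(30) · d(270/30) = 30 · 3 = 90
  d = 45: Id(45) · d(270/45) = 45 · 4 = 180
  d = 54: Id(54) · d(270/54) = 54 · 2 = 108
  d = 90: Id(90) · d(270/90) = 90 · 2 = 180
  d = 135: Id(135) · d(270/135) = 135 · 2 = 270
  d = 270: Id(270) · d(270/270) = 270 · 1 = 270
Summing: (Id * d)(270) = 16 + 16 + 36 + 40 + 36 + 72 + 40 + 90 + 72 + 108 + 90 + 180 + 108 + 180 + 270 + 270 = 1624.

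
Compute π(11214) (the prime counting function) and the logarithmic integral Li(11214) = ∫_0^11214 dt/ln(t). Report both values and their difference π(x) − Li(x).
π(11214) = 1357;  Li(11214) ≈ 1377.12;  π(x) − Li(x) ≈ -20.12.

Direct count of primes ≤ 11214 gives π(11214) = 1357. Numerical evaluation of the logarithmic integral gives Li(11214) ≈ 1377.12. The difference π(x) − Li(x) ≈ -20.12 is typically negative for small/moderate x (Li(x) overestimates), though Littlewood's theorem shows this sign changes infinitely often.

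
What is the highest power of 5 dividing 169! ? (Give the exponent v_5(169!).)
v_5(169!) = 40

Legendre's formula: v_p(n!) = Σ_{k ≥ 1} ⌊n / p^k⌋. For p = 5, n = 169, the terms are:
  ⌊169/5^1⌋ = ⌊169/5⌋ = 33
  ⌊169/5^2⌋ = ⌊169/25⌋ = 6
  ⌊169/5^3⌋ = ⌊169/125⌋ = 1
(the next term ⌊169/5^4⌋ = 0, terminating the sum). Summing: v_5(169!) = 33 + 6 + 1 = 40.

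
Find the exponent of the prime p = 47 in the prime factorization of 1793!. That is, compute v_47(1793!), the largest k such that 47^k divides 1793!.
v_47(1793!) = 38

Legendre's formula: v_p(n!) = Σ_{k ≥ 1} ⌊n / p^k⌋. For p = 47, n = 1793, the terms are:
  ⌊1793/47^1⌋ = ⌊1793/47⌋ = 38
(the next term ⌊1793/47^2⌋ = 0, terminating the sum). Summing: v_47(1793!) = 38 = 38.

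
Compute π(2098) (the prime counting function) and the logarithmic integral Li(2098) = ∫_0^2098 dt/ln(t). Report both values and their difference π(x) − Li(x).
π(2098) = 316;  Li(2098) ≈ 327.66;  π(x) − Li(x) ≈ -11.66.

Direct count of primes ≤ 2098 gives π(2098) = 316. Numerical evaluation of the logarithmic integral gives Li(2098) ≈ 327.66. The difference π(x) − Li(x) ≈ -11.66 is typically negative for small/moderate x (Li(x) overestimates), though Littlewood's theorem shows this sign changes infinitely often.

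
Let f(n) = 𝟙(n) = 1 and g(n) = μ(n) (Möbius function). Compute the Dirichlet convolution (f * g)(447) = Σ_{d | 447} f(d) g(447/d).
(𝟙 * μ)(447) = 0

Divisors of 447: [1, 3, 149, 447]. For each d | 447:
  d = 1: 𝟙(1) · μ(447/1) = 1 · 1 = 1
  d = 3: 𝟙(3) · μ(447/3) = 1 · -1 = -1
  d = 149: 𝟙(149) · μ(447/149) = 1 · -1 = -1
  d = 447: 𝟙(447) · μ(447/447) = 1 · 1 = 1
Summing: (𝟙 * μ)(447) = 1 + -1 + -1 + 1 = 0.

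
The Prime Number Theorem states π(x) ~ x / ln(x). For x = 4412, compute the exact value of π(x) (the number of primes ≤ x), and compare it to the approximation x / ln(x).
π(4412) = 600;  x/ln(x) ≈ 525.73;  relative error ≈ 12.38%.

Directly count primes up to 4412: π(4412) = 600. The PNT approximation gives 4412/ln(4412) ≈ 4412/8.39208 ≈ 525.73. Relative error (π(x) − x/ln(x)) / π(x) ≈ 12.38%; the approximation is known to undercount slightly (Li(x) is a better estimate).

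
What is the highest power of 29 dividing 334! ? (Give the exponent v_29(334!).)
v_29(334!) = 11

Legendre's formula: v_p(n!) = Σ_{k ≥ 1} ⌊n / p^k⌋. For p = 29, n = 334, the terms are:
  ⌊334/29^1⌋ = ⌊334/29⌋ = 11
(the next term ⌊334/29^2⌋ = 0, terminating the sum). Summing: v_29(334!) = 11 = 11.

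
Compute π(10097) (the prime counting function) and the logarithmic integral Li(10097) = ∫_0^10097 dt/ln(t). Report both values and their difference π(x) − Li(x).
π(10097) = 1239;  Li(10097) ≈ 1256.66;  π(x) − Li(x) ≈ -17.66.

Direct count of primes ≤ 10097 gives π(10097) = 1239. Numerical evaluation of the logarithmic integral gives Li(10097) ≈ 1256.66. The difference π(x) − Li(x) ≈ -17.66 is typically negative for small/moderate x (Li(x) overestimates), though Littlewood's theorem shows this sign changes infinitely often.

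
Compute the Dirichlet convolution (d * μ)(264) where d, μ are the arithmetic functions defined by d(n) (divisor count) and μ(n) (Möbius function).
(d * μ)(264) = 1

Divisors of 264: [1, 2, 3, 4, 6, 8, 11, 12, 22, 24, 33, 44, 66, 88, 132, 264]. For each d | 264:
  d = 1: d(1) · μ(264/1) = 1 · 0 = 0
  d = 2: d(2) · μ(264/2) = 2 · 0 = 0
  d = 3: d(3) · μ(264/3) = 2 · 0 = 0
  d = 4: d(4) · μ(264/4) = 3 · -1 = -3
  d = 6: d(6) · μ(264/6) = 4 · 0 = 0
  d = 8: d(8) · μ(264/8) = 4 · 1 = 4
  d = 11: d(11) · μ(264/11) = 2 · 0 = 0
  d = 12: d(12) · μ(264/12) = 6 · 1 = 6
  d = 22: d(22) · μ(264/22) = 4 · 0 = 0
  d = 24: d(24) · μ(264/24) = 8 · -1 = -8
  d = 33: d(33) · μ(264/33) = 4 · 0 = 0
  d = 44: d(44) · μ(264/44) = 6 · 1 = 6
  d = 66: d(66) · μ(264/66) = 8 · 0 = 0
  d = 88: d(88) · μ(264/88) = 8 · -1 = -8
  d = 132: d(132) · μ(264/132) = 12 · -1 = -12
  d = 264: d(264) · μ(264/264) = 16 · 1 = 16
Summing: (d * μ)(264) = 0 + 0 + 0 + -3 + 0 + 4 + 0 + 6 + 0 + -8 + 0 + 6 + 0 + -8 + -12 + 16 = 1.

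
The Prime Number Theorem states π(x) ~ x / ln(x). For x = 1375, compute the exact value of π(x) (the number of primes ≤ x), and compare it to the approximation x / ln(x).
π(1375) = 220;  x/ln(x) ≈ 190.28;  relative error ≈ 13.51%.

Directly count primes up to 1375: π(1375) = 220. The PNT approximation gives 1375/ln(1375) ≈ 1375/7.22621 ≈ 190.28. Relative error (π(x) − x/ln(x)) / π(x) ≈ 13.51%; the approximation is known to undercount slightly (Li(x) is a better estimate).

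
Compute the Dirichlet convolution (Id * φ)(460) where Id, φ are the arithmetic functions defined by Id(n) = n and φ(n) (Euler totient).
(Id * φ)(460) = 3240

Divisors of 460: [1, 2, 4, 5, 10, 20, 23, 46, 92, 115, 230, 460]. For each d | 460:
  d = 1: Id(1) · φ(460/1) = 1 · 176 = 176
  d = 2: Id(2) · φ(460/2) = 2 · 88 = 176
  d = 4: Id(4) · φ(460/4) = 4 · 88 = 352
  d = 5: Id(5) · φ(460/5) = 5 · 44 = 220
  d = 10: Id(10) · φ(460/10) = 10 · 22 = 220
  d = 20: Id(20) · φ(460/20) = 20 · 22 = 440
  d = 23: Id(23) · φ(460/23) = 23 · 8 = 184
  d = 46: Id(46) · φ(460/46) = 46 · 4 = 184
  d = 92: Id(92) · φ(460/92) = 92 · 4 = 368
  d = 115: Id(115) · φ(460/115) = 115 · 2 = 230
  d = 230: Id(230) · φ(460/230) = 230 · 1 = 230
  d = 460: Id(460) · φ(460/460) = 460 · 1 = 460
Summing: (Id * φ)(460) = 176 + 176 + 352 + 220 + 220 + 440 + 184 + 184 + 368 + 230 + 230 + 460 = 3240.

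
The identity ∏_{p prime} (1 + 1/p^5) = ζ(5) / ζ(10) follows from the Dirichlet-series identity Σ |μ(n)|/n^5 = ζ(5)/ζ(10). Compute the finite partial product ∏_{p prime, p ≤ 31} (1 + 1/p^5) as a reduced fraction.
∏ = 63844361159480726970812326794206836752384/61631932954678205462623400894081119262815

The primes p ≤ 31 are [2, 3, 5, 7, 11, 13, 17, 19, 23, 29, 31]. For each, (1 + 1/p^5) = (p^5 + 1)/p^5. Multiplying these fractions over p ∈ [2, 3, 5, 7, 11, 13, 17, 19, 23, 29, 31] gives 63844361159480726970812326794206836752384/61631932954678205462623400894081119262815. (In the limit P → ∞ this tends to ζ(5)/ζ(10).)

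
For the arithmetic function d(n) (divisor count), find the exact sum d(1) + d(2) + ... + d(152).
Σ_{n ≤ 152} d(n) = 790

Compute d(n) for each 1 ≤ n ≤ 152: d(1) = 1, d(2) = 2, d(3) = 2, d(4) = 3, d(5) = 2, d(6) = 4, d(7) = 2, d(8) = 4, d(9) = 3, d(10) = 4, d(11) = 2, d(12) = 6, d(13) = 2, d(14) = 4, d(15) = 4, d(16) = 5, d(17) = 2, d(18) = 6, d(19) = 2, d(20) = 6, d(21) = 4, d(22) = 4, d(23) = 2, d(24) = 8, d(25) = 3, d(26) = 4, d(27) = 4, d(28) = 6, d(29) = 2, d(30) = 8, d(31) = 2, d(32) = 6, d(33) = 4, d(34) = 4, d(35) = 4, d(36) = 9, d(37) = 2, d(38) = 4, d(39) = 4, d(40) = 8, d(41) = 2, d(42) = 8, d(43) = 2, d(44) = 6, d(45) = 6, d(46) = 4, d(47) = 2, d(48) = 10, d(49) = 3, d(50) = 6, d(51) = 4, d(52) = 6, d(53) = 2, d(54) = 8, d(55) = 4, d(56) = 8, d(57) = 4, d(58) = 4, d(59) = 2, d(60) = 12, d(61) = 2, d(62) = 4, d(63) = 6, d(64) = 7, d(65) = 4, d(66) = 8, d(67) = 2, d(68) = 6, d(69) = 4, d(70) = 8, d(71) = 2, d(72) = 12, d(73) = 2, d(74) = 4, d(75) = 6, d(76) = 6, d(77) = 4, d(78) = 8, d(79) = 2, d(80) = 10, d(81) = 5, d(82) = 4, d(83) = 2, d(84) = 12, d(85) = 4, d(86) = 4, d(87) = 4, d(88) = 8, d(89) = 2, d(90) = 12, d(91) = 4, d(92) = 6, d(93) = 4, d(94) = 4, d(95) = 4, d(96) = 12, d(97) = 2, d(98) = 6, d(99) = 6, d(100) = 9, d(101) = 2, d(102) = 8, d(103) = 2, d(104) = 8, d(105) = 8, d(106) = 4, d(107) = 2, d(108) = 12, d(109) = 2, d(110) = 8, d(111) = 4, d(112) = 10, d(113) = 2, d(114) = 8, d(115) = 4, d(116) = 6, d(117) = 6, d(118) = 4, d(119) = 4, d(120) = 16, d(121) = 3, d(122) = 4, d(123) = 4, d(124) = 6, d(125) = 4, d(126) = 12, d(127) = 2, d(128) = 8, d(129) = 4, d(130) = 8, d(131) = 2, d(132) = 12, d(133) = 4, d(134) = 4, d(135) = 8, d(136) = 8, d(137) = 2, d(138) = 8, d(139) = 2, d(140) = 12, d(141) = 4, d(142) = 4, d(143) = 4, d(144) = 15, d(145) = 4, d(146) = 4, d(147) = 6, d(148) = 6, d(149) = 2, d(150) = 12, d(151) = 2, d(152) = 8. Summing all 152 values: 790. (Dirichlet's divisor formula: Σ_{n ≤ x} d(n) = x ln(x) + (2γ − 1) x + O(√x). For x = 152, the asymptotic estimate is ≈ 787.10.)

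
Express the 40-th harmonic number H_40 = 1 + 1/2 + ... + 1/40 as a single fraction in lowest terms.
H_40 = 2078178381193813/485721041551200

Direct summation: H_40 = 1 + 1/2 + ... + 1/40. The least common denominator is lcm(1, ..., 40) = 5342931457063200; over this denominator the numerator is 5342931457063200 + 2671465728531600 + 1780977152354400 + 1335732864265800 + 1068586291412640 + 890488576177200 + 763275922437600 + 667866432132900 + 593659050784800 + 534293145706320 + 485721041551200 + 445244288088600 + 410994727466400 + 381637961218800 + 356195430470880 + 333933216066450 + 314290085709600 + 296829525392400 + 281206918792800 + 267146572853160 + 254425307479200 + 242860520775600 + 232301367698400 + 222622144044300 + 213717258282528 + 205497363733200 + 197886350261600 + 190818980609400 + 184239015760800 + 178097715235440 + 172352627647200 + 166966608033225 + 161907013850400 + 157145042854800 + 152655184487520 + 148414762696200 + 144403552893600 + 140603459396400 + 136998242488800 + 133573286426580 = 22859962193131943, so H_40 = 22859962193131943/5342931457063200; reducing by gcd(22859962193131943, 5342931457063200) = 11 gives 2078178381193813/485721041551200 ≈ 4.27854. (The PNT-adjacent estimate ln(40) + γ ≈ 4.26610 matches within O(1/n).)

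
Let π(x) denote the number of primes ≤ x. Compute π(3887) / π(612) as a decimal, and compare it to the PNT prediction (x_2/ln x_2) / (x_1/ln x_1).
π(3887)/π(612) = 538/111 ≈ 4.8468;  PNT prediction ≈ 4.9308.

π(612) = 111 and π(3887) = 538, so π(3887)/π(612) ≈ 4.8468. The PNT-predicted ratio is (3887/ln(3887)) / (612/ln(612)) ≈ 4.9308. The two agree to within a few percent, as expected.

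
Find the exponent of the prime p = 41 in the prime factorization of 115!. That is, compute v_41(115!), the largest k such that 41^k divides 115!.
v_41(115!) = 2

Legendre's formula: v_p(n!) = Σ_{k ≥ 1} ⌊n / p^k⌋. For p = 41, n = 115, the terms are:
  ⌊115/41^1⌋ = ⌊115/41⌋ = 2
(the next term ⌊115/41^2⌋ = 0, terminating the sum). Summing: v_41(115!) = 2 = 2.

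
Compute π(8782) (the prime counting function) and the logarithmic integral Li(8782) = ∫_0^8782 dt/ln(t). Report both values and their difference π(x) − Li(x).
π(8782) = 1094;  Li(8782) ≈ 1112.97;  π(x) − Li(x) ≈ -18.97.

Direct count of primes ≤ 8782 gives π(8782) = 1094. Numerical evaluation of the logarithmic integral gives Li(8782) ≈ 1112.97. The difference π(x) − Li(x) ≈ -18.97 is typically negative for small/moderate x (Li(x) overestimates), though Littlewood's theorem shows this sign changes infinitely often.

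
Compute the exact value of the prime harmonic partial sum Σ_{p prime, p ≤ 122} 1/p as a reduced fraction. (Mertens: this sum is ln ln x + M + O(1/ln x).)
Σ 1/p = 58472171373748331322981543916880425472323867753/31610054640417607788145206291543662493274686990

π(122) = 30, so the primes ≤ 122 are [2, 3, 5, 7, 11, 13, 17, 19, 23, 29, 31, 37, 41, 43, 47, 53, 59, 61, 67, 71, 73, 79, 83, 89, 97, 101, 103, 107, 109, 113]. Summing 1/p over these primes: 58472171373748331322981543916880425472323867753/31610054640417607788145206291543662493274686990 ≈ 1.8498. Mertens estimate ln ln(122) + 0.2615 ≈ 1.8310.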